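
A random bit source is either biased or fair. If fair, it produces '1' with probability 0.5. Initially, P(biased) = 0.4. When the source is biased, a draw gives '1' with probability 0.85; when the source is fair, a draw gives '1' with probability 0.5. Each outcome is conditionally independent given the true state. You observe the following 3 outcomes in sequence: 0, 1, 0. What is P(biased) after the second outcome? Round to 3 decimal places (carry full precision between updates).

0.254

Each posterior becomes the prior for the next update.
After '0': P(biased) = 0.15·0.4000 / (0.15·0.4000 + 0.5·0.6000) ≈ 0.1667
After '1': P(biased) = 0.85·0.1667 / (0.85·0.1667 + 0.5·0.8333) ≈ 0.2537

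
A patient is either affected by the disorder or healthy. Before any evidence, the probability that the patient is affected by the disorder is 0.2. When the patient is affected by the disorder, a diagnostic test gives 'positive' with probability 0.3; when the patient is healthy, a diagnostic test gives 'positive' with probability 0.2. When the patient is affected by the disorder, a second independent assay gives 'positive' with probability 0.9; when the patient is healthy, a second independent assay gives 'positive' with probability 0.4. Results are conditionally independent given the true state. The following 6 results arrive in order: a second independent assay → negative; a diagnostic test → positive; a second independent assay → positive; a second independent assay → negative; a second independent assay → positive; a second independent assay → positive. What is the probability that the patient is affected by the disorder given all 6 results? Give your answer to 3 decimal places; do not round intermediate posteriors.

After a second independent assay='negative': P(affected) = 0.1·0.2000 / (0.1·0.2000 + 0.6·0.8000) ≈ 0.0400
After a diagnostic test='positive': P(affected) = 0.3·0.0400 / (0.3·0.0400 + 0.2·0.9600) ≈ 0.0588
After a second independent assay='positive': P(affected) = 0.9·0.0588 / (0.9·0.0588 + 0.4·0.9412) ≈ 0.1233
After a second independent assay='negative': P(affected) = 0.1·0.1233 / (0.1·0.1233 + 0.6·0.8767) ≈ 0.0229
After a second independent assay='positive': P(affected) = 0.9·0.0229 / (0.9·0.0229 + 0.4·0.9771) ≈ 0.0501
After a second independent assay='positive': P(affected) = 0.9·0.0501 / (0.9·0.0501 + 0.4·0.9499) ≈ 0.1061

0.106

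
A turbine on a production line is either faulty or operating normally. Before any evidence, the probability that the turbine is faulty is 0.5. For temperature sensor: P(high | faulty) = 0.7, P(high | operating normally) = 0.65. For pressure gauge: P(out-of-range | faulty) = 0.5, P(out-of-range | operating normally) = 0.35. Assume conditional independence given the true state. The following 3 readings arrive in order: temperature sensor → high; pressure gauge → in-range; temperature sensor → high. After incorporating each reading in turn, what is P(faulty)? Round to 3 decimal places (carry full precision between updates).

0.471

Each posterior becomes the prior for the next update.
After temperature sensor='high': P(faulty) = 0.7·0.5000 / (0.7·0.5000 + 0.65·0.5000) ≈ 0.5185
After pressure gauge='in-range': P(faulty) = 0.5·0.5185 / (0.5·0.5185 + 0.65·0.4815) ≈ 0.4531
After temperature sensor='high': P(faulty) = 0.7·0.4531 / (0.7·0.4531 + 0.65·0.5469) ≈ 0.4715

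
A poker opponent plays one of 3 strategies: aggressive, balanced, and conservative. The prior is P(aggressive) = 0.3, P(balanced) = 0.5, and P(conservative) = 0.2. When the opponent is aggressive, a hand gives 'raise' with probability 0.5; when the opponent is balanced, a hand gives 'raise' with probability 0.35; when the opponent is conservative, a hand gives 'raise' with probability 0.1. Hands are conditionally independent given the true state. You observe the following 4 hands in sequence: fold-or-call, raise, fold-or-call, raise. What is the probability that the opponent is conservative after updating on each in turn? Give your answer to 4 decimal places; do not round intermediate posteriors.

After 'fold-or-call': normaliser = 0.5·0.3000 + 0.65·0.5000 + 0.9·0.2000; P(aggressive) ≈ 0.2290, P(balanced) ≈ 0.4962, P(conservative) ≈ 0.2748
After 'raise': normaliser = 0.5·0.2290 + 0.35·0.4962 + 0.1·0.2748; P(aggressive) ≈ 0.3628, P(balanced) ≈ 0.5502, P(conservative) ≈ 0.0871
After 'fold-or-call': normaliser = 0.5·0.3628 + 0.65·0.5502 + 0.9·0.0871; P(aggressive) ≈ 0.2938, P(balanced) ≈ 0.5793, P(conservative) ≈ 0.1269
After 'raise': normaliser = 0.5·0.2938 + 0.35·0.5793 + 0.1·0.1269; P(aggressive) ≈ 0.4054, P(balanced) ≈ 0.5595, P(conservative) ≈ 0.0350

0.0350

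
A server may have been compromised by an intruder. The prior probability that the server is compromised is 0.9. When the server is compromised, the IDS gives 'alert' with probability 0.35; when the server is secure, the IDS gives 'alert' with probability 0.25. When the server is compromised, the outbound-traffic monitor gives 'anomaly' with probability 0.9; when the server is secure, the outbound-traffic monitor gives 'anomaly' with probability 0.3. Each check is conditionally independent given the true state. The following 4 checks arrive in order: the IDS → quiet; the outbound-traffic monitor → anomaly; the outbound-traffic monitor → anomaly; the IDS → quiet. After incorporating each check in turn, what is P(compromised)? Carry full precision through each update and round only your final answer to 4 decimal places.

After the IDS='quiet': P(compromised) = 0.65·0.9000 / (0.65·0.9000 + 0.75·0.1000) ≈ 0.8864
After the outbound-traffic monitor='anomaly': P(compromised) = 0.9·0.8864 / (0.9·0.8864 + 0.3·0.1136) ≈ 0.9590
After the outbound-traffic monitor='anomaly': P(compromised) = 0.9·0.9590 / (0.9·0.9590 + 0.3·0.0410) ≈ 0.9860
After the IDS='quiet': P(compromised) = 0.65·0.9860 / (0.65·0.9860 + 0.75·0.0140) ≈ 0.9838

0.9838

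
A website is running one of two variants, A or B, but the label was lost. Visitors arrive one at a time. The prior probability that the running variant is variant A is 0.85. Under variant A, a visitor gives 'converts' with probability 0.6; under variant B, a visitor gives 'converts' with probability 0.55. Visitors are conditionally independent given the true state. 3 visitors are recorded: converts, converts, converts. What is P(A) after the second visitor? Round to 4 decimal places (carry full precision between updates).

After 'converts': P(A) = 0.6·0.8500 / (0.6·0.8500 + 0.55·0.1500) ≈ 0.8608
After 'converts': P(A) = 0.6·0.8608 / (0.6·0.8608 + 0.55·0.1392) ≈ 0.8709

0.8709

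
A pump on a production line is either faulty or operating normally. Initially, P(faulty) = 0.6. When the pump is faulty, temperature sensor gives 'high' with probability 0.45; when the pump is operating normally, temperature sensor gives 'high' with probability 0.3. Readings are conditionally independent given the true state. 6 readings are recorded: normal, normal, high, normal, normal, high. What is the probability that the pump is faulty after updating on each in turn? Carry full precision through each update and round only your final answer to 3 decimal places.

Each posterior becomes the prior for the next update.
After 'normal': P(faulty) = 0.55·0.6000 / (0.55·0.6000 + 0.7·0.4000) ≈ 0.5410
After 'normal': P(faulty) = 0.55·0.5410 / (0.55·0.5410 + 0.7·0.4590) ≈ 0.4808
After 'high': P(faulty) = 0.45·0.4808 / (0.45·0.4808 + 0.3·0.5192) ≈ 0.5814
After 'normal': P(faulty) = 0.55·0.5814 / (0.55·0.5814 + 0.7·0.4186) ≈ 0.5218
After 'normal': P(faulty) = 0.55·0.5218 / (0.55·0.5218 + 0.7·0.4782) ≈ 0.4616
After 'high': P(faulty) = 0.45·0.4616 / (0.45·0.4616 + 0.3·0.5384) ≈ 0.5626

0.563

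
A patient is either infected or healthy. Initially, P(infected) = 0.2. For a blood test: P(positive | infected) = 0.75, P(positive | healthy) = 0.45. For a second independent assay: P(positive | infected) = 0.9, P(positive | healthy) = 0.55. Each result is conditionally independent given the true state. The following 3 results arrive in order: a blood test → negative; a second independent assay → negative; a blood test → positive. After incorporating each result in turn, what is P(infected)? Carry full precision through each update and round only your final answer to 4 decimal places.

After a blood test='negative': P(infected) = 0.25·0.2000 / (0.25·0.2000 + 0.55·0.8000) ≈ 0.1020
After a second independent assay='negative': P(infected) = 0.1·0.1020 / (0.1·0.1020 + 0.45·0.8980) ≈ 0.0246
After a blood test='positive': P(infected) = 0.75·0.0246 / (0.75·0.0246 + 0.45·0.9754) ≈ 0.0404

0.0404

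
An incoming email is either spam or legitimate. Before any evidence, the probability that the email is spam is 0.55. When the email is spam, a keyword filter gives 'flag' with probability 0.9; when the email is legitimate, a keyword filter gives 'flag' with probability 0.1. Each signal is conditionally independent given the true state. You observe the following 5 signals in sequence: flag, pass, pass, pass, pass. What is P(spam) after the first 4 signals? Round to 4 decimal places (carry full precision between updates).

Each posterior becomes the prior for the next update.
After 'flag': P(spam) = 0.9·0.5500 / (0.9·0.5500 + 0.1·0.4500) ≈ 0.9167
After 'pass': P(spam) = 0.1·0.9167 / (0.1·0.9167 + 0.9·0.0833) ≈ 0.5500
After 'pass': P(spam) = 0.1·0.5500 / (0.1·0.5500 + 0.9·0.4500) ≈ 0.1196
After 'pass': P(spam) = 0.1·0.1196 / (0.1·0.1196 + 0.9·0.8804) ≈ 0.0149

0.0149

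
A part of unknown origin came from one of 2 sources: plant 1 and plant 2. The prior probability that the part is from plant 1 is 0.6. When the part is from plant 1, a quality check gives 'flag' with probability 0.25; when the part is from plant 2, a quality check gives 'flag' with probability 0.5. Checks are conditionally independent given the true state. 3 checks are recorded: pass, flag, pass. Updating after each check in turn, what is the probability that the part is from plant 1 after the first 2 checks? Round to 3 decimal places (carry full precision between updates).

0.529

After 'pass': P(plant 1) = 0.75·0.6000 / (0.75·0.6000 + 0.5·0.4000) ≈ 0.6923
After 'flag': P(plant 1) = 0.25·0.6923 / (0.25·0.6923 + 0.5·0.3077) ≈ 0.5294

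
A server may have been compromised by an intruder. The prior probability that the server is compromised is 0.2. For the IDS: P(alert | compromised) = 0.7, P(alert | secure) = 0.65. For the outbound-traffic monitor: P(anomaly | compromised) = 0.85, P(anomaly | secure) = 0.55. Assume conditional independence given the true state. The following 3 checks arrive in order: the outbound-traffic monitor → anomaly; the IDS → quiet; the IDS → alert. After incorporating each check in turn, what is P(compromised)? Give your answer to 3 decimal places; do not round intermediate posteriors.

0.263

Apply Bayes' rule sequentially, carrying P(compromised) forward.
After the outbound-traffic monitor='anomaly': P(compromised) = 0.85·0.2000 / (0.85·0.2000 + 0.55·0.8000) ≈ 0.2787
After the IDS='quiet': P(compromised) = 0.3·0.2787 / (0.3·0.2787 + 0.35·0.7213) ≈ 0.2488
After the IDS='alert': P(compromised) = 0.7·0.2488 / (0.7·0.2488 + 0.65·0.7512) ≈ 0.2629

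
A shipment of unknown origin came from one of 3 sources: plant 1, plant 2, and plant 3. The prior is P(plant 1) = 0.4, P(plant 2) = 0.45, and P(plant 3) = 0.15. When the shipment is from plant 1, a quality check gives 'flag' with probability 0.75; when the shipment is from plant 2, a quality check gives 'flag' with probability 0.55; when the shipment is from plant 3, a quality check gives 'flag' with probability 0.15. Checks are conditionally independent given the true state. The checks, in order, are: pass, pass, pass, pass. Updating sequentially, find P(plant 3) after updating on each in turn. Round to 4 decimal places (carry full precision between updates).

0.7964

After 'pass': normaliser = 0.25·0.4000 + 0.45·0.4500 + 0.85·0.1500; P(plant 1) ≈ 0.2326, P(plant 2) ≈ 0.4709, P(plant 3) ≈ 0.2965
After 'pass': normaliser = 0.25·0.2326 + 0.45·0.4709 + 0.85·0.2965; P(plant 1) ≈ 0.1114, P(plant 2) ≈ 0.4059, P(plant 3) ≈ 0.4827
After 'pass': normaliser = 0.25·0.1114 + 0.45·0.4059 + 0.85·0.4827; P(plant 1) ≈ 0.0448, P(plant 2) ≈ 0.2942, P(plant 3) ≈ 0.6609
After 'pass': normaliser = 0.25·0.0448 + 0.45·0.2942 + 0.85·0.6609; P(plant 1) ≈ 0.0159, P(plant 2) ≈ 0.1877, P(plant 3) ≈ 0.7964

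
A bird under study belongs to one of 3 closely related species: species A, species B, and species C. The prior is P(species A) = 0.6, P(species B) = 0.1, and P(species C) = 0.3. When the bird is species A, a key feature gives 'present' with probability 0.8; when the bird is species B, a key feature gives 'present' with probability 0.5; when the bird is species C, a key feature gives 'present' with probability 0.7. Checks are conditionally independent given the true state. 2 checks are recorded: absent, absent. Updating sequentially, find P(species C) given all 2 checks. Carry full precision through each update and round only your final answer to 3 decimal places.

0.355

After 'absent': normaliser = 0.2·0.6000 + 0.5·0.1000 + 0.3·0.3000; P(species A) ≈ 0.4615, P(species B) ≈ 0.1923, P(species C) ≈ 0.3462
After 'absent': normaliser = 0.2·0.4615 + 0.5·0.1923 + 0.3·0.3462; P(species A) ≈ 0.3158, P(species B) ≈ 0.3289, P(species C) ≈ 0.3553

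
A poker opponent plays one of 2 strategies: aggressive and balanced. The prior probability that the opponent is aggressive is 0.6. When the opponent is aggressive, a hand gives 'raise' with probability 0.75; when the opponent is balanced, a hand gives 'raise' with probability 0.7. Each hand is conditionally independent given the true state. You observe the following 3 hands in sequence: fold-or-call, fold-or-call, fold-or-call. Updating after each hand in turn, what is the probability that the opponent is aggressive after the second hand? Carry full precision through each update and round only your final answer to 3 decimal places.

After 'fold-or-call': P(aggressive) = 0.25·0.6000 / (0.25·0.6000 + 0.3·0.4000) ≈ 0.5556
After 'fold-or-call': P(aggressive) = 0.25·0.5556 / (0.25·0.5556 + 0.3·0.4444) ≈ 0.5102

0.510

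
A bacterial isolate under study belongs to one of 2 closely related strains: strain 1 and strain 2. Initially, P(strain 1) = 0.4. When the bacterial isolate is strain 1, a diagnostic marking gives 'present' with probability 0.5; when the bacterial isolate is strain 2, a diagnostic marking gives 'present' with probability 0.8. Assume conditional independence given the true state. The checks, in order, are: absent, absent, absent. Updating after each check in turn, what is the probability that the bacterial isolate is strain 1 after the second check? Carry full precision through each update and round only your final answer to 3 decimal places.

After 'absent': P(strain 1) = 0.5·0.4000 / (0.5·0.4000 + 0.2·0.6000) ≈ 0.6250
After 'absent': P(strain 1) = 0.5·0.6250 / (0.5·0.6250 + 0.2·0.3750) ≈ 0.8065

0.806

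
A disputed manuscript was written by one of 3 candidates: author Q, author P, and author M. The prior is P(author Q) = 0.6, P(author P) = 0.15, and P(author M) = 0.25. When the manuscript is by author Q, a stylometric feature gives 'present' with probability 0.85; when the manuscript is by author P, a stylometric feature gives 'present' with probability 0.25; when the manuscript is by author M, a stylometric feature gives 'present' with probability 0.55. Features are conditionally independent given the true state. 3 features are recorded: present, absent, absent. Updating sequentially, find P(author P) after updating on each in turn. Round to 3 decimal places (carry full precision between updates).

After 'present': normaliser = 0.85·0.6000 + 0.25·0.1500 + 0.55·0.2500; P(author Q) ≈ 0.7445, P(author P) ≈ 0.0547, P(author M) ≈ 0.2007
After 'absent': normaliser = 0.15·0.7445 + 0.75·0.0547 + 0.45·0.2007; P(author Q) ≈ 0.4595, P(author P) ≈ 0.1689, P(author M) ≈ 0.3716
After 'absent': normaliser = 0.15·0.4595 + 0.75·0.1689 + 0.45·0.3716; P(author Q) ≈ 0.1899, P(author P) ≈ 0.3492, P(author M) ≈ 0.4609

0.349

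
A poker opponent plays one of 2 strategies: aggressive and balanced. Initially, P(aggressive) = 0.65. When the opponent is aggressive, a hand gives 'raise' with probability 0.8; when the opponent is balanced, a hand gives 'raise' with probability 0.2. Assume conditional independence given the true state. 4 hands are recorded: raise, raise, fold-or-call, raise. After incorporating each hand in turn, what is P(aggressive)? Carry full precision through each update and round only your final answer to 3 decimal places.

0.967

Apply Bayes' rule sequentially, carrying P(aggressive) forward.
After 'raise': P(aggressive) = 0.8·0.6500 / (0.8·0.6500 + 0.2·0.3500) ≈ 0.8814
After 'raise': P(aggressive) = 0.8·0.8814 / (0.8·0.8814 + 0.2·0.1186) ≈ 0.9674
After 'fold-or-call': P(aggressive) = 0.2·0.9674 / (0.2·0.9674 + 0.8·0.0326) ≈ 0.8814
After 'raise': P(aggressive) = 0.8·0.8814 / (0.8·0.8814 + 0.2·0.1186) ≈ 0.9674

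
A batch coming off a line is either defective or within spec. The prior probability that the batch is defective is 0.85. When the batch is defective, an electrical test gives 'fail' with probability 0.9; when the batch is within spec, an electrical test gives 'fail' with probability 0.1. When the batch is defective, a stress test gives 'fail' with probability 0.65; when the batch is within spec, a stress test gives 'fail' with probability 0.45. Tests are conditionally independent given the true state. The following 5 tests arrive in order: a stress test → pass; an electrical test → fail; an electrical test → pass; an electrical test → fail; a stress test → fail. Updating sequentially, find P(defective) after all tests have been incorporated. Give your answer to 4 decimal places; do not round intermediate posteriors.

0.9791

Apply Bayes' rule sequentially, carrying P(defective) forward.
After a stress test='pass': P(defective) = 0.35·0.8500 / (0.35·0.8500 + 0.55·0.1500) ≈ 0.7829
After an electrical test='fail': P(defective) = 0.9·0.7829 / (0.9·0.7829 + 0.1·0.2171) ≈ 0.9701
After an electrical test='pass': P(defective) = 0.1·0.9701 / (0.1·0.9701 + 0.9·0.0299) ≈ 0.7829
After an electrical test='fail': P(defective) = 0.9·0.7829 / (0.9·0.7829 + 0.1·0.2171) ≈ 0.9701
After a stress test='fail': P(defective) = 0.65·0.9701 / (0.65·0.9701 + 0.45·0.0299) ≈ 0.9791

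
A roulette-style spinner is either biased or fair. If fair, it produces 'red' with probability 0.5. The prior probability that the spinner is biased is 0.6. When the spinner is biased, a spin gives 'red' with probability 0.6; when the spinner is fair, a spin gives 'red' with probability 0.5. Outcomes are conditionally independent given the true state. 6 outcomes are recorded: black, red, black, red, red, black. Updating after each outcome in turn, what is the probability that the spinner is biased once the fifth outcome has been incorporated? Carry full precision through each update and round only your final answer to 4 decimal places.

Apply Bayes' rule sequentially, carrying P(biased) forward.
After 'black': P(biased) = 0.4·0.6000 / (0.4·0.6000 + 0.5·0.4000) ≈ 0.5455
After 'red': P(biased) = 0.6·0.5455 / (0.6·0.5455 + 0.5·0.4545) ≈ 0.5902
After 'black': P(biased) = 0.4·0.5902 / (0.4·0.5902 + 0.5·0.4098) ≈ 0.5353
After 'red': P(biased) = 0.6·0.5353 / (0.6·0.5353 + 0.5·0.4647) ≈ 0.5803
After 'red': P(biased) = 0.6·0.5803 / (0.6·0.5803 + 0.5·0.4197) ≈ 0.6239

0.6239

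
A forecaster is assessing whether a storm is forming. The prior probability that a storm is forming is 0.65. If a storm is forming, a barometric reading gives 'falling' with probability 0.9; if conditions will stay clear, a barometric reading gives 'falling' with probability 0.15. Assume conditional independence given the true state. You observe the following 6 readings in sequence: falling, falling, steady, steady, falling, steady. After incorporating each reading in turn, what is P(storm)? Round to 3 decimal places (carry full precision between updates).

0.395

After 'falling': P(storm) = 0.9·0.6500 / (0.9·0.6500 + 0.15·0.3500) ≈ 0.9176
After 'falling': P(storm) = 0.9·0.9176 / (0.9·0.9176 + 0.15·0.0824) ≈ 0.9853
After 'steady': P(storm) = 0.1·0.9853 / (0.1·0.9853 + 0.85·0.0147) ≈ 0.8872
After 'steady': P(storm) = 0.1·0.8872 / (0.1·0.8872 + 0.85·0.1128) ≈ 0.4806
After 'falling': P(storm) = 0.9·0.4806 / (0.9·0.4806 + 0.15·0.5194) ≈ 0.8474
After 'steady': P(storm) = 0.1·0.8474 / (0.1·0.8474 + 0.85·0.1526) ≈ 0.3951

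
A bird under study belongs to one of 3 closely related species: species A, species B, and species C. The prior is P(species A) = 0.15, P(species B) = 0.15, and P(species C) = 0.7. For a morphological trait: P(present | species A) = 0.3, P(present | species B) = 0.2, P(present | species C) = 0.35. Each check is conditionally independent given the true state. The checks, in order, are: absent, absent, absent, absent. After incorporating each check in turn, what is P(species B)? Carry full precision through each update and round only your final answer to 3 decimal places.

0.276

After 'absent': normaliser = 0.7·0.1500 + 0.8·0.1500 + 0.65·0.7000; P(species A) ≈ 0.1544, P(species B) ≈ 0.1765, P(species C) ≈ 0.6691
After 'absent': normaliser = 0.7·0.1544 + 0.8·0.1765 + 0.65·0.6691; P(species A) ≈ 0.1580, P(species B) ≈ 0.2063, P(species C) ≈ 0.6357
After 'absent': normaliser = 0.7·0.1580 + 0.8·0.2063 + 0.65·0.6357; P(species A) ≈ 0.1605, P(species B) ≈ 0.2396, P(species C) ≈ 0.5998
After 'absent': normaliser = 0.7·0.1605 + 0.8·0.2396 + 0.65·0.5998; P(species A) ≈ 0.1619, P(species B) ≈ 0.2762, P(species C) ≈ 0.5618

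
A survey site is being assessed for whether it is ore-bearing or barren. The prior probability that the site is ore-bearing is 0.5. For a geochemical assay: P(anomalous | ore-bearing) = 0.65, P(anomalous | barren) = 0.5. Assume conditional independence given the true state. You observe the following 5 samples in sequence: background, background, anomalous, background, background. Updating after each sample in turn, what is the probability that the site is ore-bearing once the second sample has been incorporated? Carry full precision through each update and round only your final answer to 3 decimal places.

0.329

Apply Bayes' rule sequentially, carrying P(ore) forward.
After 'background': P(ore) = 0.35·0.5000 / (0.35·0.5000 + 0.5·0.5000) ≈ 0.4118
After 'background': P(ore) = 0.35·0.4118 / (0.35·0.4118 + 0.5·0.5882) ≈ 0.3289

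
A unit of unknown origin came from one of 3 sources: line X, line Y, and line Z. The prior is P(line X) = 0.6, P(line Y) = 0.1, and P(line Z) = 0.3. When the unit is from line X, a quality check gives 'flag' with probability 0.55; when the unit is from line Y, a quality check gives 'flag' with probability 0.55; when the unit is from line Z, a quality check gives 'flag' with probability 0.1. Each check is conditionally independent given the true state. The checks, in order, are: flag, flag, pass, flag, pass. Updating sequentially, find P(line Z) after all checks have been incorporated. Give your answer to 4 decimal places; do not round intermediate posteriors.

0.0102

After 'flag': normaliser = 0.55·0.6000 + 0.55·0.1000 + 0.1·0.3000; P(line X) ≈ 0.7952, P(line Y) ≈ 0.1325, P(line Z) ≈ 0.0723
After 'flag': normaliser = 0.55·0.7952 + 0.55·0.1325 + 0.1·0.0723; P(line X) ≈ 0.8452, P(line Y) ≈ 0.1409, P(line Z) ≈ 0.0140
After 'pass': normaliser = 0.45·0.8452 + 0.45·0.1409 + 0.9·0.0140; P(line X) ≈ 0.8335, P(line Y) ≈ 0.1389, P(line Z) ≈ 0.0276
After 'flag': normaliser = 0.55·0.8335 + 0.55·0.1389 + 0.1·0.0276; P(line X) ≈ 0.8527, P(line Y) ≈ 0.1421, P(line Z) ≈ 0.0051
After 'pass': normaliser = 0.45·0.8527 + 0.45·0.1421 + 0.9·0.0051; P(line X) ≈ 0.8484, P(line Y) ≈ 0.1414, P(line Z) ≈ 0.0102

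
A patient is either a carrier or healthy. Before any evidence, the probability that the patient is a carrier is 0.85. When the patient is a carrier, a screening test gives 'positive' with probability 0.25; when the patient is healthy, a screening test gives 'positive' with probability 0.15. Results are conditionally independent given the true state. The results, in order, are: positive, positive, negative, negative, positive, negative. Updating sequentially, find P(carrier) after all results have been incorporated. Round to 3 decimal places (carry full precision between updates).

After 'positive': P(carrier) = 0.25·0.8500 / (0.25·0.8500 + 0.15·0.1500) ≈ 0.9043
After 'positive': P(carrier) = 0.25·0.9043 / (0.25·0.9043 + 0.15·0.0957) ≈ 0.9403
After 'negative': P(carrier) = 0.75·0.9403 / (0.75·0.9403 + 0.85·0.0597) ≈ 0.9328
After 'negative': P(carrier) = 0.75·0.9328 / (0.75·0.9328 + 0.85·0.0672) ≈ 0.9246
After 'positive': P(carrier) = 0.25·0.9246 / (0.25·0.9246 + 0.15·0.0754) ≈ 0.9533
After 'negative': P(carrier) = 0.75·0.9533 / (0.75·0.9533 + 0.85·0.0467) ≈ 0.9474

0.947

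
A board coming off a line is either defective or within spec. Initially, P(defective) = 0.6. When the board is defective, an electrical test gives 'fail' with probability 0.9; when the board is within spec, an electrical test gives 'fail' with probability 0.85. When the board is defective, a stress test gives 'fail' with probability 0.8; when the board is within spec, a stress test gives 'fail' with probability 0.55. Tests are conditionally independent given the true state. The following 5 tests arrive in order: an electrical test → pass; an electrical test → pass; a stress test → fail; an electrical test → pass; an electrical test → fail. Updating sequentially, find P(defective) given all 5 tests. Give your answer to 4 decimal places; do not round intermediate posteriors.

After an electrical test='pass': P(defective) = 0.1·0.6000 / (0.1·0.6000 + 0.15·0.4000) ≈ 0.5000
After an electrical test='pass': P(defective) = 0.1·0.5000 / (0.1·0.5000 + 0.15·0.5000) ≈ 0.4000
After a stress test='fail': P(defective) = 0.8·0.4000 / (0.8·0.4000 + 0.55·0.6000) ≈ 0.4923
After an electrical test='pass': P(defective) = 0.1·0.4923 / (0.1·0.4923 + 0.15·0.5077) ≈ 0.3926
After an electrical test='fail': P(defective) = 0.9·0.3926 / (0.9·0.3926 + 0.85·0.6074) ≈ 0.4063

0.4063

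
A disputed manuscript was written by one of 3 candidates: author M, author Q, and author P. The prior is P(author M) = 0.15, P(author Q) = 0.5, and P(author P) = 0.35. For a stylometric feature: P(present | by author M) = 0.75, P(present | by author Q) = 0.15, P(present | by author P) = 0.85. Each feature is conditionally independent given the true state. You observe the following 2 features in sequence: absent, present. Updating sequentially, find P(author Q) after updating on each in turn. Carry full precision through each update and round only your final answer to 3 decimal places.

0.467

Apply Bayes' rule sequentially, carrying P(author Q) forward.
After 'absent': normaliser = 0.25·0.1500 + 0.85·0.5000 + 0.15·0.3500; P(author M) ≈ 0.0728, P(author Q) ≈ 0.8252, P(author P) ≈ 0.1019
After 'present': normaliser = 0.75·0.0728 + 0.15·0.8252 + 0.85·0.1019; P(author M) ≈ 0.2060, P(author Q) ≈ 0.4670, P(author P) ≈ 0.3269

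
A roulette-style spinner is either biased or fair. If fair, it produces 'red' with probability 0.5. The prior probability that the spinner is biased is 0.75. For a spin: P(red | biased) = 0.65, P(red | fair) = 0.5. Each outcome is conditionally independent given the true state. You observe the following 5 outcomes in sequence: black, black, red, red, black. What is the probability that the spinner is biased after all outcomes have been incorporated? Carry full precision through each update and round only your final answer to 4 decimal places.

After 'black': P(biased) = 0.35·0.7500 / (0.35·0.7500 + 0.5·0.2500) ≈ 0.6774
After 'black': P(biased) = 0.35·0.6774 / (0.35·0.6774 + 0.5·0.3226) ≈ 0.5951
After 'red': P(biased) = 0.65·0.5951 / (0.65·0.5951 + 0.5·0.4049) ≈ 0.6565
After 'red': P(biased) = 0.65·0.6565 / (0.65·0.6565 + 0.5·0.3435) ≈ 0.7130
After 'black': P(biased) = 0.35·0.7130 / (0.35·0.7130 + 0.5·0.2870) ≈ 0.6349

0.6349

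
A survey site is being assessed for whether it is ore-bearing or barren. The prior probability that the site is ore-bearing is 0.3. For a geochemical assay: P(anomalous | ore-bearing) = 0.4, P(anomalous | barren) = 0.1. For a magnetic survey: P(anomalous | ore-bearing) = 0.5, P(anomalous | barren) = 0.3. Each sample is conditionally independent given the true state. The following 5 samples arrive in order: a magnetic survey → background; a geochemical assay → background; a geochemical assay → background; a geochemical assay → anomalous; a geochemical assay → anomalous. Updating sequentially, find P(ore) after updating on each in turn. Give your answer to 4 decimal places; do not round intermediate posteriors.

0.6852

After a magnetic survey='background': P(ore) = 0.5·0.3000 / (0.5·0.3000 + 0.7·0.7000) ≈ 0.2344
After a geochemical assay='background': P(ore) = 0.6·0.2344 / (0.6·0.2344 + 0.9·0.7656) ≈ 0.1695
After a geochemical assay='background': P(ore) = 0.6·0.1695 / (0.6·0.1695 + 0.9·0.8305) ≈ 0.1198
After a geochemical assay='anomalous': P(ore) = 0.4·0.1198 / (0.4·0.1198 + 0.1·0.8802) ≈ 0.3524
After a geochemical assay='anomalous': P(ore) = 0.4·0.3524 / (0.4·0.3524 + 0.1·0.6476) ≈ 0.6852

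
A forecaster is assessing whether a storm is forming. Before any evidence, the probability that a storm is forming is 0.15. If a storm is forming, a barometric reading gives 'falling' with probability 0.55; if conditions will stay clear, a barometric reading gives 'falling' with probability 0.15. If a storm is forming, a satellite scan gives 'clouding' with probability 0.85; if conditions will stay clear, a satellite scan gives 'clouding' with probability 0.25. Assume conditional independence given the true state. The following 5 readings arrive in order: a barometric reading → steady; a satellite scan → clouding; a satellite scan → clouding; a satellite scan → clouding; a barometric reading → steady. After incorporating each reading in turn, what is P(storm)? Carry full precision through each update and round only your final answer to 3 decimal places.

After a barometric reading='steady': P(storm) = 0.45·0.1500 / (0.45·0.1500 + 0.85·0.8500) ≈ 0.0854
After a satellite scan='clouding': P(storm) = 0.85·0.0854 / (0.85·0.0854 + 0.25·0.9146) ≈ 0.2411
After a satellite scan='clouding': P(storm) = 0.85·0.2411 / (0.85·0.2411 + 0.25·0.7589) ≈ 0.5192
After a satellite scan='clouding': P(storm) = 0.85·0.5192 / (0.85·0.5192 + 0.25·0.4808) ≈ 0.7860
After a barometric reading='steady': P(storm) = 0.45·0.7860 / (0.45·0.7860 + 0.85·0.2140) ≈ 0.6603

0.660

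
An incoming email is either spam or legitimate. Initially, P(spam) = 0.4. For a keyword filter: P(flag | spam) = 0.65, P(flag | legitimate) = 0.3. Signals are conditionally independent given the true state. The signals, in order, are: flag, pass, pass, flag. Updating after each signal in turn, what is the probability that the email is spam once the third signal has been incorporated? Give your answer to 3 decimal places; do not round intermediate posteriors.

After 'flag': P(spam) = 0.65·0.4000 / (0.65·0.4000 + 0.3·0.6000) ≈ 0.5909
After 'pass': P(spam) = 0.35·0.5909 / (0.35·0.5909 + 0.7·0.4091) ≈ 0.4194
After 'pass': P(spam) = 0.35·0.4194 / (0.35·0.4194 + 0.7·0.5806) ≈ 0.2653

0.265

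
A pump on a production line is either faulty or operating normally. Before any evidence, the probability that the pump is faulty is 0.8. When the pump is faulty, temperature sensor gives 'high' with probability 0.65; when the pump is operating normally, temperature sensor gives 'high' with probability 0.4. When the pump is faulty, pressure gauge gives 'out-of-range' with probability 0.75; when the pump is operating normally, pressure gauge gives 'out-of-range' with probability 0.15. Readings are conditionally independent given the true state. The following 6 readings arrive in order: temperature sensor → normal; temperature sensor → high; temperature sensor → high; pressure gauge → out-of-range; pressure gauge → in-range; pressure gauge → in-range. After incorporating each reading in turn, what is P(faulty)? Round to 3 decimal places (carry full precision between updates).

0.727

After temperature sensor='normal': P(faulty) = 0.35·0.8000 / (0.35·0.8000 + 0.6·0.2000) ≈ 0.7000
After temperature sensor='high': P(faulty) = 0.65·0.7000 / (0.65·0.7000 + 0.4·0.3000) ≈ 0.7913
After temperature sensor='high': P(faulty) = 0.65·0.7913 / (0.65·0.7913 + 0.4·0.2087) ≈ 0.8604
After pressure gauge='out-of-range': P(faulty) = 0.75·0.8604 / (0.75·0.8604 + 0.15·0.1396) ≈ 0.9686
After pressure gauge='in-range': P(faulty) = 0.25·0.9686 / (0.25·0.9686 + 0.85·0.0314) ≈ 0.9006
After pressure gauge='in-range': P(faulty) = 0.25·0.9006 / (0.25·0.9006 + 0.85·0.0994) ≈ 0.7271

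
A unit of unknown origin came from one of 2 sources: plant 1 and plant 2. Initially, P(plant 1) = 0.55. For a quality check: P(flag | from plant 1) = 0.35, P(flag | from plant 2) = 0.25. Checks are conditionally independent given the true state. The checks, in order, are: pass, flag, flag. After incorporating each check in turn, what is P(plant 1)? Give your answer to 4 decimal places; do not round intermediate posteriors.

After 'pass': P(plant 1) = 0.65·0.5500 / (0.65·0.5500 + 0.75·0.4500) ≈ 0.5144
After 'flag': P(plant 1) = 0.35·0.5144 / (0.35·0.5144 + 0.25·0.4856) ≈ 0.5973
After 'flag': P(plant 1) = 0.35·0.5973 / (0.35·0.5973 + 0.25·0.4027) ≈ 0.6749

0.6749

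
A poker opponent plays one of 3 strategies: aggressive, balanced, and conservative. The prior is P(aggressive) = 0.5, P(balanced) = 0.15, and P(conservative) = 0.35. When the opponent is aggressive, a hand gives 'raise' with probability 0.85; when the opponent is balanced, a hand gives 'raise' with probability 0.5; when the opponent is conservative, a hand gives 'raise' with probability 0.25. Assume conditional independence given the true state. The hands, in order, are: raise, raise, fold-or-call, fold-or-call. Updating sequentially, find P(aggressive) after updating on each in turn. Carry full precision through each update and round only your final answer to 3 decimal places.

0.273

After 'raise': normaliser = 0.85·0.5000 + 0.5·0.1500 + 0.25·0.3500; P(aggressive) ≈ 0.7234, P(balanced) ≈ 0.1277, P(conservative) ≈ 0.1489
After 'raise': normaliser = 0.85·0.7234 + 0.5·0.1277 + 0.25·0.1489; P(aggressive) ≈ 0.8588, P(balanced) ≈ 0.0892, P(conservative) ≈ 0.0520
After 'fold-or-call': normaliser = 0.15·0.8588 + 0.5·0.0892 + 0.75·0.0520; P(aggressive) ≈ 0.6065, P(balanced) ≈ 0.2099, P(conservative) ≈ 0.1836
After 'fold-or-call': normaliser = 0.15·0.6065 + 0.5·0.2099 + 0.75·0.1836; P(aggressive) ≈ 0.2727, P(balanced) ≈ 0.3145, P(conservative) ≈ 0.4128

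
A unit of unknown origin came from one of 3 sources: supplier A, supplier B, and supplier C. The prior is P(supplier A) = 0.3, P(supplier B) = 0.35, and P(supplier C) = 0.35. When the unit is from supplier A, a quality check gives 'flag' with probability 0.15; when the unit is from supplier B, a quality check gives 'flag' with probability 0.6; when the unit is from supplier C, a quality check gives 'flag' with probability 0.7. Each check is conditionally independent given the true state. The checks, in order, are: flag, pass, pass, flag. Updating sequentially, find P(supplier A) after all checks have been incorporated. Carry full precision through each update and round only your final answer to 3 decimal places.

Apply Bayes' rule sequentially, carrying P(supplier A) forward.
After 'flag': normaliser = 0.15·0.3000 + 0.6·0.3500 + 0.7·0.3500; P(supplier A) ≈ 0.0900, P(supplier B) ≈ 0.4200, P(supplier C) ≈ 0.4900
After 'pass': normaliser = 0.85·0.0900 + 0.4·0.4200 + 0.3·0.4900; P(supplier A) ≈ 0.1954, P(supplier B) ≈ 0.4291, P(supplier C) ≈ 0.3755
After 'pass': normaliser = 0.85·0.1954 + 0.4·0.4291 + 0.3·0.3755; P(supplier A) ≈ 0.3688, P(supplier B) ≈ 0.3811, P(supplier C) ≈ 0.2501
After 'flag': normaliser = 0.15·0.3688 + 0.6·0.3811 + 0.7·0.2501; P(supplier A) ≈ 0.1205, P(supplier B) ≈ 0.4981, P(supplier C) ≈ 0.3814

0.121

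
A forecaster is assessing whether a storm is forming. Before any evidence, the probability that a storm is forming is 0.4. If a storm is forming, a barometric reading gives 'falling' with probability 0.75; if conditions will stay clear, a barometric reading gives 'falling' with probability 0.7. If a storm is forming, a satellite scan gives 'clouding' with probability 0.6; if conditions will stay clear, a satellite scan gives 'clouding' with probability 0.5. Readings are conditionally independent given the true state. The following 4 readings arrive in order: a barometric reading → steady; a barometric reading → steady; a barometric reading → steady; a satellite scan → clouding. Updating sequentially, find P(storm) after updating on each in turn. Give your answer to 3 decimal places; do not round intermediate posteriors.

0.316

After a barometric reading='steady': P(storm) = 0.25·0.4000 / (0.25·0.4000 + 0.3·0.6000) ≈ 0.3571
After a barometric reading='steady': P(storm) = 0.25·0.3571 / (0.25·0.3571 + 0.3·0.6429) ≈ 0.3165
After a barometric reading='steady': P(storm) = 0.25·0.3165 / (0.25·0.3165 + 0.3·0.6835) ≈ 0.2784
After a satellite scan='clouding': P(storm) = 0.6·0.2784 / (0.6·0.2784 + 0.5·0.7216) ≈ 0.3165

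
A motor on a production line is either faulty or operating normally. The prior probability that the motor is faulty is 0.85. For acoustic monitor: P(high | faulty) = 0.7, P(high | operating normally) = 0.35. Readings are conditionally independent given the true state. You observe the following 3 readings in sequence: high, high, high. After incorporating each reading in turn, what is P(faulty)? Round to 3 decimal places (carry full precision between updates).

0.978

Apply Bayes' rule sequentially, carrying P(faulty) forward.
After 'high': P(faulty) = 0.7·0.8500 / (0.7·0.8500 + 0.35·0.1500) ≈ 0.9189
After 'high': P(faulty) = 0.7·0.9189 / (0.7·0.9189 + 0.35·0.0811) ≈ 0.9577
After 'high': P(faulty) = 0.7·0.9577 / (0.7·0.9577 + 0.35·0.0423) ≈ 0.9784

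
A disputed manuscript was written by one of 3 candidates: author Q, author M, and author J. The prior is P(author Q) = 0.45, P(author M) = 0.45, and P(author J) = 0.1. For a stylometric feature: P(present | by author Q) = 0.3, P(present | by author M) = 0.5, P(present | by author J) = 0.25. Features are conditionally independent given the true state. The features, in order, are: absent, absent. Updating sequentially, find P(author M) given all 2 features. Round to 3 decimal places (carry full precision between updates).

0.289

After 'absent': normaliser = 0.7·0.4500 + 0.5·0.4500 + 0.75·0.1000; P(author Q) ≈ 0.5122, P(author M) ≈ 0.3659, P(author J) ≈ 0.1220
After 'absent': normaliser = 0.7·0.5122 + 0.5·0.3659 + 0.75·0.1220; P(author Q) ≈ 0.5665, P(author M) ≈ 0.2890, P(author J) ≈ 0.1445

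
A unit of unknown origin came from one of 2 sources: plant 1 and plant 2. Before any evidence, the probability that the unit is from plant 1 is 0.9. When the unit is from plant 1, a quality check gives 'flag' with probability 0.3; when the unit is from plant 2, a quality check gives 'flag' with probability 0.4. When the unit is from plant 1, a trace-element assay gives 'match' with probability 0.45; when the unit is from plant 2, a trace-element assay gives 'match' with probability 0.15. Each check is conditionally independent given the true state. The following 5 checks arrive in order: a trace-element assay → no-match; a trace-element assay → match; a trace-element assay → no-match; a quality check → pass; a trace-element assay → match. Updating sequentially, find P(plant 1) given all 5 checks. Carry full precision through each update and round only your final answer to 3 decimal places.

After a trace-element assay='no-match': P(plant 1) = 0.55·0.9000 / (0.55·0.9000 + 0.85·0.1000) ≈ 0.8534
After a trace-element assay='match': P(plant 1) = 0.45·0.8534 / (0.45·0.8534 + 0.15·0.1466) ≈ 0.9459
After a trace-element assay='no-match': P(plant 1) = 0.55·0.9459 / (0.55·0.9459 + 0.85·0.0541) ≈ 0.9187
After a quality check='pass': P(plant 1) = 0.7·0.9187 / (0.7·0.9187 + 0.6·0.0813) ≈ 0.9295
After a trace-element assay='match': P(plant 1) = 0.45·0.9295 / (0.45·0.9295 + 0.15·0.0705) ≈ 0.9753

0.975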